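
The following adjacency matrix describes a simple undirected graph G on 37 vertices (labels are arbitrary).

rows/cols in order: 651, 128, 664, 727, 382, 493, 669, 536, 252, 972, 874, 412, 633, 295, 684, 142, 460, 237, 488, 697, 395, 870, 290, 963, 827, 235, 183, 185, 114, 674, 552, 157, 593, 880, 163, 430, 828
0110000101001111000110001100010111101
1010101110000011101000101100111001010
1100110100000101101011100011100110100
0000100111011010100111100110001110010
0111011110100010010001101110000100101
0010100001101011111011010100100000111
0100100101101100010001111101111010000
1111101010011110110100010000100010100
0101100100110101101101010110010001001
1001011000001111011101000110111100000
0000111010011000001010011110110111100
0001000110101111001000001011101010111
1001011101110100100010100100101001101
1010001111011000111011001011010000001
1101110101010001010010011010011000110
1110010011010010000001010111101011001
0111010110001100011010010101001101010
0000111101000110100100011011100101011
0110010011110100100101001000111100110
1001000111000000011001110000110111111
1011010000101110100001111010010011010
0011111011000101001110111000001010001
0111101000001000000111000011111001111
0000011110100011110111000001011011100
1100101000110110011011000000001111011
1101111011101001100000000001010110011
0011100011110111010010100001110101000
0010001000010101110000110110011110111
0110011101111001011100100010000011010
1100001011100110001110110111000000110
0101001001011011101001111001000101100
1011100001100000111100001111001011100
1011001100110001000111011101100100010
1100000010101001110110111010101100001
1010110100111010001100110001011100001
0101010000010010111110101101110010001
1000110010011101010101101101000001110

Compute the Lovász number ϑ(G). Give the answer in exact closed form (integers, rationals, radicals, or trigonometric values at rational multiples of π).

sqrt(37)

deg(972) = 18; N(972) = {651, 727, 493, 669, 633, 295, 684, 142, 237, 488, 697, 870, 235, 183, 114, 674, 552, 157}.
Vertex 963 has 18 neighbors: 493, 669, 536, 252, 874, 684, 142, 460, 237, 697, 395, 870, 185, 674, 552, 593, 880, 163.
deg(684) = 18; N(684) = {651, 128, 727, 382, 493, 536, 972, 412, 142, 237, 395, 963, 827, 183, 674, 552, 163, 430}.
N(295) = {651, 664, 669, 536, 252, 972, 412, 633, 460, 237, 488, 395, 870, 827, 183, 185, 674, 828}, |N(295)| = 18.
Regular of degree 18 on 37 vertices: strongly regular (37,18,8,9).
The 3 distinct eigenvalues: [18.0, 2.541381, -3.541381].
Lovász (edge-transitive): ϑ = −37·(-sqrt(37)/2 - 1/2)/((18)−(-sqrt(37)/2 - 1/2)) = sqrt(37).
Numerically 6.082763.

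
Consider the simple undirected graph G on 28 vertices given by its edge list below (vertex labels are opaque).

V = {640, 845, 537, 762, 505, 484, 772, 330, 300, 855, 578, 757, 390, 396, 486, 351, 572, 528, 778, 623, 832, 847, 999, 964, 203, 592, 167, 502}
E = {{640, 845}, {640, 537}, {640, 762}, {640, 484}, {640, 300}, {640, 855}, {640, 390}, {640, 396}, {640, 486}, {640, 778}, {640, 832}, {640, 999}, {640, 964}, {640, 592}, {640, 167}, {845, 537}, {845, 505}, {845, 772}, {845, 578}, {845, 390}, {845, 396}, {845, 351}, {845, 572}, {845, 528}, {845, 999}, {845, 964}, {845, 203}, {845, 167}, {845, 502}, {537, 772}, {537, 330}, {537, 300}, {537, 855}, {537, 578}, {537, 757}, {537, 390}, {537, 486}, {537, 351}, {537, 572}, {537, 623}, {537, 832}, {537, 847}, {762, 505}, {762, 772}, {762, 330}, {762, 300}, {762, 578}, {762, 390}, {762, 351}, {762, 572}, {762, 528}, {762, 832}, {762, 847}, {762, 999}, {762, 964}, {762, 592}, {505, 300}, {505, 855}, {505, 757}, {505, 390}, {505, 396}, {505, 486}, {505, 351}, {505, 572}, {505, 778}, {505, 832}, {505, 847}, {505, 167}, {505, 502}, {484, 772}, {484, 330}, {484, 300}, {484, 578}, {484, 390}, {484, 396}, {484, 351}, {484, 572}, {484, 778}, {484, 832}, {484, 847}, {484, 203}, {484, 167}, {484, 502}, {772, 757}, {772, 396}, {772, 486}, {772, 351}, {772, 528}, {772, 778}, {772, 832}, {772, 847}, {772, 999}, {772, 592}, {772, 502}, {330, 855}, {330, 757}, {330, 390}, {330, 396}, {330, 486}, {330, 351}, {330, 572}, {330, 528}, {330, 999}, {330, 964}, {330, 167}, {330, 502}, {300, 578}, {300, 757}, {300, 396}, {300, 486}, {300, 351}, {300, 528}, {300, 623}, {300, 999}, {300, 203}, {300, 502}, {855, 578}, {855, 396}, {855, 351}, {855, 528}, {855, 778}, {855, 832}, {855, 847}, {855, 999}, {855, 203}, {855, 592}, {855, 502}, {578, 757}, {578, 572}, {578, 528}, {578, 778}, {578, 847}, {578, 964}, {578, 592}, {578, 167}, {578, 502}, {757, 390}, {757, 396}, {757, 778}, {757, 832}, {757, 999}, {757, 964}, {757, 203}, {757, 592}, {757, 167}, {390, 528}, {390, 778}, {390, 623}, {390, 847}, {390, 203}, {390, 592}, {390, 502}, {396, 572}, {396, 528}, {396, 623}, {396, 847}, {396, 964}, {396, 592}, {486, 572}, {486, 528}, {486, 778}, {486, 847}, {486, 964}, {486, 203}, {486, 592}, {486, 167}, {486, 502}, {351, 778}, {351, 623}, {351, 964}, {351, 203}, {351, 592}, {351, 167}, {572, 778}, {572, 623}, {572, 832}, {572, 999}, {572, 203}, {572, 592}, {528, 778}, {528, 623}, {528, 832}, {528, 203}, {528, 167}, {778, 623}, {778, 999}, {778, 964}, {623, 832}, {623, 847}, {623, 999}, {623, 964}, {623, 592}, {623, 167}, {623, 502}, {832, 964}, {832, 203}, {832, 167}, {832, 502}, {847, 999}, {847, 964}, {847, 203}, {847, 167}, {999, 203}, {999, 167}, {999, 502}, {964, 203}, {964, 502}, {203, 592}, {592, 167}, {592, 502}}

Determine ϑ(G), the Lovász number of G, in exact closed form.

7

N(640) = {845, 537, 762, 484, 300, 855, 390, 396, 486, 778, 832, 999, 964, 592, 167}, |N(640)| = 15.
Vertex 578 has 15 neighbors: 845, 537, 762, 484, 300, 855, 757, 572, 528, 778, 847, 964, 592, 167, 502.
Vertex 845 has 15 neighbors: 640, 537, 505, 772, 578, 390, 396, 351, 572, 528, 999, 964, 203, 167, 502.
deg(832) = 15; N(832) = {640, 537, 762, 505, 484, 772, 855, 757, 572, 528, 623, 964, 203, 167, 502}.
Every vertex has degree 15 (N=28); this is K(8,2), the Kneser graph.
Distinct eigenvalues (to 5 d.p.): [15.0, 1.0, -5.0].
ϑ = −N·λ_min/(λ_max−λ_min) = −28·(-5)/(15−(-5)) = 7.
ϑ(G) ≈ 7.00000.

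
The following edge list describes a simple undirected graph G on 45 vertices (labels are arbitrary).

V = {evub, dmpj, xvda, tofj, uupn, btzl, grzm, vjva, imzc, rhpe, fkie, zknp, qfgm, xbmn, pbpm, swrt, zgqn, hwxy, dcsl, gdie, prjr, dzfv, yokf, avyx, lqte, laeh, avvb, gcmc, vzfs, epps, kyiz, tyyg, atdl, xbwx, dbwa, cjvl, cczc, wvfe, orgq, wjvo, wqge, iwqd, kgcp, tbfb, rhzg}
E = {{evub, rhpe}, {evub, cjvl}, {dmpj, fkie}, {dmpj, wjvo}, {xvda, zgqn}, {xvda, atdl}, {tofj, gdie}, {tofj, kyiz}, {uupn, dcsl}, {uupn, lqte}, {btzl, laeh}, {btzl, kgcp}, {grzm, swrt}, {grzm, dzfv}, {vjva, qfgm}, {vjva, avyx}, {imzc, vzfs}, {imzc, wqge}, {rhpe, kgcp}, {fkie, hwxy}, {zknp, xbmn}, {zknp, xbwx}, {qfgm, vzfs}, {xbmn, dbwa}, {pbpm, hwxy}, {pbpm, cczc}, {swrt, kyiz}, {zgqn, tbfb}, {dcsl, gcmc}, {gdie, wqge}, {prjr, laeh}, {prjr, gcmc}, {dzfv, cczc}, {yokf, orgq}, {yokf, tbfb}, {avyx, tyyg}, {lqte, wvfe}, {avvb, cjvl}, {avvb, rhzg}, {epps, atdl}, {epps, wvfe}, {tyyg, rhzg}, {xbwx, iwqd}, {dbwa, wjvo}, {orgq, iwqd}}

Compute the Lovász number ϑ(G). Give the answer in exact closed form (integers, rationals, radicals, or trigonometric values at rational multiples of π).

45*cos(pi/45)/(cos(pi/45) + 1)

deg(zgqn) = 2; N(zgqn) = {xvda, tbfb}.
N(avyx) = {vjva, tyyg}, |N(avyx)| = 2.
Vertex tbfb has 2 neighbors: zgqn, yokf.
N(rhzg) = {avvb, tyyg}, |N(rhzg)| = 2.
Every vertex has degree 2 (N=45); the odd cycle C_{45}.
Distinct eigenvalues (to 4 d.p.): [2.0, 1.9805, 1.9225, 1.8271, 1.6961, 1.5321, 1.3383, 1.1184, 0.8767, 0.618, 0.3473, 0.0698, -0.2091, -0.4838, -0.7492, -1.0, -1.2313, -1.4387, -1.618, -1.7659, -1.8794, -1.9563, -1.9951].
ϑ = −N·λ_min/(λ_max−λ_min) = −45·(-2*cos(pi/45))/(2−(-2*cos(pi/45))) = 45*cos(pi/45)/(cos(pi/45) + 1).
≈ 22.4725621 (to 7 d.p.).
Sandwich: α(G)=22 ≤ ϑ(G)=45*cos(pi/45)/(cos(pi/45) + 1) ≤ χ(Ḡ)=23 (both strict).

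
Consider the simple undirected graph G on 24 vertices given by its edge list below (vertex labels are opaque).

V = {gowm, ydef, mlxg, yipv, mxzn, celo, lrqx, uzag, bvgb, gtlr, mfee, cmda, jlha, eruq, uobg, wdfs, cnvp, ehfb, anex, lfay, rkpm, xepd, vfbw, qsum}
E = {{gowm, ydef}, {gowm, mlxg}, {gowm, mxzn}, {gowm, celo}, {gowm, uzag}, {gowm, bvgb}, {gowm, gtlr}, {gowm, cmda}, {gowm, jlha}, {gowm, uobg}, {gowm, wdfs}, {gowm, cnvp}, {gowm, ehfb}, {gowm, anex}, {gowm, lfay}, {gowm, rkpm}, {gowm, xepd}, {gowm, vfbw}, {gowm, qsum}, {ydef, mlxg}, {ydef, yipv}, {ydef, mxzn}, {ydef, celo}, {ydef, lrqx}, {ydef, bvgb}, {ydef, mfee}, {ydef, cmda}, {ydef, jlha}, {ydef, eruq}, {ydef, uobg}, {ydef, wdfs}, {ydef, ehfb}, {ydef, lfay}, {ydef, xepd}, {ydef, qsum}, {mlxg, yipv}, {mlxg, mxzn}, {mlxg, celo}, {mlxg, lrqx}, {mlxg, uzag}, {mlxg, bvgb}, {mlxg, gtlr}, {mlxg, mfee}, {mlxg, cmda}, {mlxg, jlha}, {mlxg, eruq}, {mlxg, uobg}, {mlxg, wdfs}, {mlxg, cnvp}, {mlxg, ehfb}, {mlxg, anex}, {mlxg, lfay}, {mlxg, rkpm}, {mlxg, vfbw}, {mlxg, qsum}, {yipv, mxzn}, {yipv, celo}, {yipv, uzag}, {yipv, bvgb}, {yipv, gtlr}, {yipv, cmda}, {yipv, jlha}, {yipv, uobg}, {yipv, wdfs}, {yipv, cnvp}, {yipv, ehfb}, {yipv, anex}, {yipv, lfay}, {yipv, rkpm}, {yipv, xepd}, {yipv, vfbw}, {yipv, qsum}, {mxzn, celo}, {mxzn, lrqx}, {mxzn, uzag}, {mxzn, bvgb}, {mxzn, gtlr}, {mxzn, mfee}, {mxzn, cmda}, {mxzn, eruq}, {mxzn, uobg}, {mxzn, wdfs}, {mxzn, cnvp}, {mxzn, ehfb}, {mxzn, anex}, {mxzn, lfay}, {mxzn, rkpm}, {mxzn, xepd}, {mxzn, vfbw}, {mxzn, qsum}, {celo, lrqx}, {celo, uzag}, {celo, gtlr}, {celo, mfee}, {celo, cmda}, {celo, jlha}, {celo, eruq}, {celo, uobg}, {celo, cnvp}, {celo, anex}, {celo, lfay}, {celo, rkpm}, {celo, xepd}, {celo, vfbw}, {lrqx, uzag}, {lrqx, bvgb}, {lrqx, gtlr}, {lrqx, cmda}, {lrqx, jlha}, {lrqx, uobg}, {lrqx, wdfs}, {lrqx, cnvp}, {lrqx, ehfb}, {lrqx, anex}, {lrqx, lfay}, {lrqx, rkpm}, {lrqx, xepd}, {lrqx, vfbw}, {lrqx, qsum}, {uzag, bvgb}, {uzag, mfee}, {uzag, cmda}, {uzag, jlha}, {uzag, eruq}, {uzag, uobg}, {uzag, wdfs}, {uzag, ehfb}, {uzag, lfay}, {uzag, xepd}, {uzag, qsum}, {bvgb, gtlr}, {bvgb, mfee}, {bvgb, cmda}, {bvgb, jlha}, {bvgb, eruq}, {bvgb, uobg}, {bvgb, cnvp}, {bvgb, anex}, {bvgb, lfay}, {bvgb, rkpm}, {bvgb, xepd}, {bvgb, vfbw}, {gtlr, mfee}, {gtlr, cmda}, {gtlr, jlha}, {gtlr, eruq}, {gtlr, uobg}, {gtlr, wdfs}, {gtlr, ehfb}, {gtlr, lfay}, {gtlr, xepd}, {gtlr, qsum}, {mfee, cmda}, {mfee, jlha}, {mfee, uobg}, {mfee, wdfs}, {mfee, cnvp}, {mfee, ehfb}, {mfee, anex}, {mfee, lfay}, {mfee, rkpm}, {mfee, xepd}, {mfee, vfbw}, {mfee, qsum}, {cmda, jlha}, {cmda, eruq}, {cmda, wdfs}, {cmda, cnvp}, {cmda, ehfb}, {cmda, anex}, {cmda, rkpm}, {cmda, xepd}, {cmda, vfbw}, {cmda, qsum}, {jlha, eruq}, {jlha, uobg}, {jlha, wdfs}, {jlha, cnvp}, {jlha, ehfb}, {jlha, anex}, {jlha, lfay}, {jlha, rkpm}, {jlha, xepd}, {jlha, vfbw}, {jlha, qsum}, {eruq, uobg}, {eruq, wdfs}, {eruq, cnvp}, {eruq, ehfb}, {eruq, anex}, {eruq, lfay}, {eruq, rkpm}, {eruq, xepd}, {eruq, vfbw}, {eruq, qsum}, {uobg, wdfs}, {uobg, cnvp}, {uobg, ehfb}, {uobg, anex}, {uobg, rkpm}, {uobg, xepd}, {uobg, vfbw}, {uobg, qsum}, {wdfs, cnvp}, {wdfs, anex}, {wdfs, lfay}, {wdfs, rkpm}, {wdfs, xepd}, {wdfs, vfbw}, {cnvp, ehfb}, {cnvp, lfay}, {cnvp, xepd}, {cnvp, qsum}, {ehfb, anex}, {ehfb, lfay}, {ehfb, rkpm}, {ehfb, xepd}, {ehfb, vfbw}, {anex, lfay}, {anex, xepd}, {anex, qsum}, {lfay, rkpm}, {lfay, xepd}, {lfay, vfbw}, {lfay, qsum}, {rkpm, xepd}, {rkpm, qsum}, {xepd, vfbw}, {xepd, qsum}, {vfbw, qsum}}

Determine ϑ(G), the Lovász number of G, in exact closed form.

N(cmda) = {gowm, ydef, mlxg, yipv, mxzn, celo, lrqx, uzag, bvgb, gtlr, mfee, jlha, eruq, wdfs, cnvp, ehfb, anex, rkpm, xepd, vfbw, qsum}, |N(cmda)| = 21.
deg(xepd) = 22; N(xepd) = {gowm, ydef, yipv, mxzn, celo, lrqx, uzag, bvgb, gtlr, mfee, cmda, jlha, eruq, uobg, wdfs, cnvp, ehfb, anex, lfay, rkpm, vfbw, qsum}.
deg(lrqx) = 19; N(lrqx) = {ydef, mlxg, mxzn, celo, uzag, bvgb, gtlr, cmda, jlha, uobg, wdfs, cnvp, ehfb, anex, lfay, rkpm, xepd, vfbw, qsum}.
N(bvgb) = {gowm, ydef, mlxg, yipv, mxzn, lrqx, uzag, gtlr, mfee, cmda, jlha, eruq, uobg, cnvp, anex, lfay, rkpm, xepd, vfbw}, |N(bvgb)| = 19.
K_{7,5,5,3,2,2} (perfect); ϑ(G) = α(G) = max{7,5,5,3,2,2} = 7.
= 7.00000… (decimal).
α=7, χ(Ḡ)=7; ϑ=7 lies between (collapsed).

7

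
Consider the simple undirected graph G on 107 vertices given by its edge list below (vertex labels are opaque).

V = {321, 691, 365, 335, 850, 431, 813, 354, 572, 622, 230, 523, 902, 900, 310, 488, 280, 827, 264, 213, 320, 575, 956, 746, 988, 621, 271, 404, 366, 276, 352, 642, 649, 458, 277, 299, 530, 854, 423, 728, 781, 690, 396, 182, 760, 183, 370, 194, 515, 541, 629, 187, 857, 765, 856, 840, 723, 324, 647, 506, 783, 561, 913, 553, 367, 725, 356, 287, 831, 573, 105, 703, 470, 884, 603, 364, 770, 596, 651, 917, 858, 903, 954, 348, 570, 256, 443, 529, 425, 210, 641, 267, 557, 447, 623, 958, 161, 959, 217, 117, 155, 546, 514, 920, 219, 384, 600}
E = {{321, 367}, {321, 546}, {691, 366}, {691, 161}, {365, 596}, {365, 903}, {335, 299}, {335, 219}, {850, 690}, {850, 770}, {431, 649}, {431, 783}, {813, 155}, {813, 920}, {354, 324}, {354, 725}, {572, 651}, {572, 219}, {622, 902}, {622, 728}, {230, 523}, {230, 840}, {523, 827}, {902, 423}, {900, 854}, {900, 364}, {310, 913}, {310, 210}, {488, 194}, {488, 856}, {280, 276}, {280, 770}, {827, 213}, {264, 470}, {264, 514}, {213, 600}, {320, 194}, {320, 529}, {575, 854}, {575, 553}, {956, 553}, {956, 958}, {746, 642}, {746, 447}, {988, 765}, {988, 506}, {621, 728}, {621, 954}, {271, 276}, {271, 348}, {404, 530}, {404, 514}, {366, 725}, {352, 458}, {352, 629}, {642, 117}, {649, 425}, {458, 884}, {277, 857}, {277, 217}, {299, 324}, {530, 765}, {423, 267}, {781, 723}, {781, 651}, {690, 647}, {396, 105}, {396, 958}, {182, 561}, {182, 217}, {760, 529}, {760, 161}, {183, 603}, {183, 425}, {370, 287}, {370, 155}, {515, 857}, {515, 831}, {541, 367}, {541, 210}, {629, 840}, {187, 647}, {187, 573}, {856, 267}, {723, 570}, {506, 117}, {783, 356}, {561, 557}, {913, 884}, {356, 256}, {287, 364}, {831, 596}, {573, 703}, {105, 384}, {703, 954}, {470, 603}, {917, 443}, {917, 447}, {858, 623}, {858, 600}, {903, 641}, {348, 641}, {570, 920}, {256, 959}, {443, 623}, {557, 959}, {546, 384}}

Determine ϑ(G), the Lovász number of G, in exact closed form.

107*cos(pi/107)/(cos(pi/107) + 1)

Vertex 647 has 2 neighbors: 690, 187.
deg(271) = 2; N(271) = {276, 348}.
N(367) = {321, 541}, |N(367)| = 2.
deg(703) = 2; N(703) = {573, 954}.
G on 107 vertices is 2-regular; this is C_{107}, the 107-cycle.
The 54 distinct eigenvalues: [2.0, 1.996553, 1.986223, 1.969046, 1.945082, 1.914413, 1.877144, 1.833404, 1.783344, 1.727137, 1.664975, 1.597075, 1.523668, 1.44501, 1.36137, 1.273037, 1.180316, 1.083526, 0.983001, 0.879087, 0.772143, 0.662537, 0.550647, 0.43686, 0.321566, 0.205163, 0.088054, -0.02936, -0.146672, -0.263478, -0.379376, -0.493966, -0.606854, -0.717649, -0.825971, -0.931446, -1.033709, -1.132409, -1.227206, -1.317772, -1.403795, -1.484979, -1.561044, -1.631728, -1.696787, -1.755997, -1.809154, -1.856074, -1.896596, -1.930579, -1.957908, -1.978487, -1.992247, -1.999138].
Lovász: ϑ = −107(-2*cos(pi/107))/(2+-(-1)*2*cos(pi/107)) = 107*cos(pi/107)/(cos(pi/107) + 1).
= 53.48847… (decimal).
Lovász sandwich 53 ≤ 107*cos(pi/107)/(cos(pi/107) + 1) ≤ 54: both strict.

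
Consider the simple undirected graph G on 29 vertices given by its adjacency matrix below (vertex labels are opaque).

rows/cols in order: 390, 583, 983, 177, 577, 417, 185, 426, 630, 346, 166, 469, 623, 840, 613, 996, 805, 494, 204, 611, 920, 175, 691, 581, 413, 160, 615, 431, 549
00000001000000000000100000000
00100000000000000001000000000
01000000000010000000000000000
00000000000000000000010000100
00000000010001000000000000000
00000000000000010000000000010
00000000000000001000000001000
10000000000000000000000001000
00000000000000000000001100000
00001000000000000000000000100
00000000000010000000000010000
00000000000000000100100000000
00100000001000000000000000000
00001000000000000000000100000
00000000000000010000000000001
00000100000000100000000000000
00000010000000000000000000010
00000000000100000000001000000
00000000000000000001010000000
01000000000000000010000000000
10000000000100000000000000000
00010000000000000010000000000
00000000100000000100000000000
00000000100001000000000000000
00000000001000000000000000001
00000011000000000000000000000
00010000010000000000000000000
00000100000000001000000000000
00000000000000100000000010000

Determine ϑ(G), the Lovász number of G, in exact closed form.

deg(417) = 2; N(417) = {996, 431}.
deg(175) = 2; N(175) = {177, 204}.
deg(615) = 2; N(615) = {177, 346}.
N(691) = {630, 494}, |N(691)| = 2.
G on 29 vertices is 2-regular; connected 2-regular on 29 ⇒ C_{29}.
spec(A) ≈ [2.0, 1.9532, 1.8152, 1.5922, 1.2948, 0.9368, 0.5351, 0.1083, -0.3236, -0.7403, -1.1224, -1.452, -1.7137, -1.8953, -1.9883] (distinct, 4 d.p.).
λ_max=2, λ_min=-2*cos(pi/29); ϑ = −29·λ_min/(λ_max−λ_min) = 29*cos(pi/29)/(cos(pi/29) + 1).
ϑ(G) ≈ 14.45738.
Sandwich: α(G)=14 ≤ ϑ(G)=29*cos(pi/29)/(cos(pi/29) + 1) ≤ χ(Ḡ)=15 (both strict).

29*cos(pi/29)/(cos(pi/29) + 1)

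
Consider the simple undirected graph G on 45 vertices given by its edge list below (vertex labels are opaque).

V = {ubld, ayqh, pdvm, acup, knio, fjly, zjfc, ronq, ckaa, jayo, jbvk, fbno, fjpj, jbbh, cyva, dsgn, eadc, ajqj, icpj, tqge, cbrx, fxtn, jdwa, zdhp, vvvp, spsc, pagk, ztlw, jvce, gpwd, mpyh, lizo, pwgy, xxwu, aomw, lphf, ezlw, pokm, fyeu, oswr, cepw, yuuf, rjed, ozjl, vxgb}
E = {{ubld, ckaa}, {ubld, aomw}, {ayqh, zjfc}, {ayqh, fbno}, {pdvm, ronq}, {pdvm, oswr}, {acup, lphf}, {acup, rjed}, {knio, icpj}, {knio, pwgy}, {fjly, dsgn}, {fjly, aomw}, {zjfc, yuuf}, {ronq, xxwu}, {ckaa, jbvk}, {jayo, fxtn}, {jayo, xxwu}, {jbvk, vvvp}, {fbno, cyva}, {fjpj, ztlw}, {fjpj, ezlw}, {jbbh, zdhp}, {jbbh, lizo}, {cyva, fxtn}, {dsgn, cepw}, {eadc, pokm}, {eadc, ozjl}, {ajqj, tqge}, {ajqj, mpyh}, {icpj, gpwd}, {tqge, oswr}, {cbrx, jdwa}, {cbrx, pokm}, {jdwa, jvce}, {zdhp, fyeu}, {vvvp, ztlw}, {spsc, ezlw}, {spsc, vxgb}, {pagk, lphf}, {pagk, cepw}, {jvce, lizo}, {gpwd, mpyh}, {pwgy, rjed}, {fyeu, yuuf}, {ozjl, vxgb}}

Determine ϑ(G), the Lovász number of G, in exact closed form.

45*cos(pi/45)/(cos(pi/45) + 1)

deg(vxgb) = 2; N(vxgb) = {spsc, ozjl}.
deg(spsc) = 2; N(spsc) = {ezlw, vxgb}.
Vertex vvvp has 2 neighbors: jbvk, ztlw.
Vertex mpyh has 2 neighbors: ajqj, gpwd.
Regular of degree 2 on 45 vertices: this is C_{45}, the 45-cycle.
The 23 distinct eigenvalues: [2.0, 1.9805, 1.9225, 1.8271, 1.6961, 1.5321, 1.3383, 1.1184, 0.8767, 0.618, 0.3473, 0.0698, -0.2091, -0.4838, -0.7492, -1.0, -1.2313, -1.4387, -1.618, -1.7659, -1.8794, -1.9563, -1.9951].
λ_max=2, λ_min=-2*cos(pi/45); ϑ = −45·λ_min/(λ_max−λ_min) = 45*cos(pi/45)/(cos(pi/45) + 1).
Numerically 22.47256215.
Lovász sandwich 22 ≤ 45*cos(pi/45)/(cos(pi/45) + 1) ≤ 23: both strict.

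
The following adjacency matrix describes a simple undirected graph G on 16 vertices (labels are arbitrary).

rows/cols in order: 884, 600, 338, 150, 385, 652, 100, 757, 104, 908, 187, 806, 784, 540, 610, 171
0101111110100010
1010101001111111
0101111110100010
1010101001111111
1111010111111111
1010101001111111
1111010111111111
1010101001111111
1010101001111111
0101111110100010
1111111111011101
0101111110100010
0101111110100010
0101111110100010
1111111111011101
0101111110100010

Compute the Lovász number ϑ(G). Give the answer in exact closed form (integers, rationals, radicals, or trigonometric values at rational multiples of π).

N(652) = {884, 338, 385, 100, 908, 187, 806, 784, 540, 610, 171}, |N(652)| = 11.
N(385) = {884, 600, 338, 150, 652, 757, 104, 908, 187, 806, 784, 540, 610, 171}, |N(385)| = 14.
Vertex 806 has 9 neighbors: 600, 150, 385, 652, 100, 757, 104, 187, 610.
deg(187) = 14; N(187) = {884, 600, 338, 150, 385, 652, 100, 757, 104, 908, 806, 784, 540, 171}.
G = K_{7,5,2,2}: α = 7 = χ(Ḡ), so ϑ = 7.
ϑ(G) ≈ 7.000000000.
Check 7 ≤ 7 ≤ 7: collapsed.

7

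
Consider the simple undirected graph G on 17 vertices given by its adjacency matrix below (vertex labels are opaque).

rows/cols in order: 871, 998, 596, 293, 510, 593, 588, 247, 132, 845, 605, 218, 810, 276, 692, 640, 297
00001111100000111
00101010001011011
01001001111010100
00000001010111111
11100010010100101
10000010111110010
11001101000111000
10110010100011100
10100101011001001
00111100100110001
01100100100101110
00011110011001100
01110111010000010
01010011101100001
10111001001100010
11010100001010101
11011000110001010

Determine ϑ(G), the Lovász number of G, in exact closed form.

sqrt(17)

Vertex 132 has 8 neighbors: 871, 596, 593, 247, 845, 605, 276, 297.
N(218) = {293, 510, 593, 588, 845, 605, 276, 692}, |N(218)| = 8.
Vertex 640 has 8 neighbors: 871, 998, 293, 593, 605, 810, 692, 297.
deg(297) = 8; N(297) = {871, 998, 293, 510, 132, 845, 276, 640}.
G on 17 vertices is 8-regular; strongly regular (17,8,3,4).
A has 3 distinct eigenvalues ≈ [8.0, 1.562, -2.562].
ϑ = −N·λ_min/(λ_max−λ_min) = −17·(-sqrt(17)/2 - 1/2)/(8−(-sqrt(17)/2 - 1/2)) = sqrt(17).
ϑ(G) ≈ 4.123105626.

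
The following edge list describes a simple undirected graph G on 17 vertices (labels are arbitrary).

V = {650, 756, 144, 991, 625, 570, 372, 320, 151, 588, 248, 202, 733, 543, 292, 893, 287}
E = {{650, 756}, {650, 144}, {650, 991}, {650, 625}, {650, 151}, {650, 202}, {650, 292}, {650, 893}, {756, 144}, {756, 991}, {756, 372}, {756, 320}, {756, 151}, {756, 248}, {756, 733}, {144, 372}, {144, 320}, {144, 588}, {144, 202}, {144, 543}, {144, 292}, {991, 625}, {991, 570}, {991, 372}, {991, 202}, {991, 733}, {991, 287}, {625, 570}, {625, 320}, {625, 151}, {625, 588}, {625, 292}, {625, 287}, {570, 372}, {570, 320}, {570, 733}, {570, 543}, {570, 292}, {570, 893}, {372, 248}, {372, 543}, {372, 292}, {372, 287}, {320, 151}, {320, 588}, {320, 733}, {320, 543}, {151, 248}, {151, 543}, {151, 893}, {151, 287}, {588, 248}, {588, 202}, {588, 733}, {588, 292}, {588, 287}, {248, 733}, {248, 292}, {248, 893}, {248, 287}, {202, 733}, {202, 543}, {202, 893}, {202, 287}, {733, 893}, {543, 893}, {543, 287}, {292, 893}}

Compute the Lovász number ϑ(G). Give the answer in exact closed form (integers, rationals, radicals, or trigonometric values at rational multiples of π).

N(287) = {991, 625, 372, 151, 588, 248, 202, 543}, |N(287)| = 8.
Vertex 202 has 8 neighbors: 650, 144, 991, 588, 733, 543, 893, 287.
deg(756) = 8; N(756) = {650, 144, 991, 372, 320, 151, 248, 733}.
Vertex 625 has 8 neighbors: 650, 991, 570, 320, 151, 588, 292, 287.
17-vertex 8-regular graph: strongly regular (17,8,3,4).
spec(A) ≈ [8.0, 1.561553, -2.561553] (distinct, 6 d.p.).
−17·(-sqrt(17)/2 - 1/2) / ((8)−(-sqrt(17)/2 - 1/2)) = sqrt(17) = ϑ(G).
≈ 4.1231 (to 4 d.p.).

sqrt(17)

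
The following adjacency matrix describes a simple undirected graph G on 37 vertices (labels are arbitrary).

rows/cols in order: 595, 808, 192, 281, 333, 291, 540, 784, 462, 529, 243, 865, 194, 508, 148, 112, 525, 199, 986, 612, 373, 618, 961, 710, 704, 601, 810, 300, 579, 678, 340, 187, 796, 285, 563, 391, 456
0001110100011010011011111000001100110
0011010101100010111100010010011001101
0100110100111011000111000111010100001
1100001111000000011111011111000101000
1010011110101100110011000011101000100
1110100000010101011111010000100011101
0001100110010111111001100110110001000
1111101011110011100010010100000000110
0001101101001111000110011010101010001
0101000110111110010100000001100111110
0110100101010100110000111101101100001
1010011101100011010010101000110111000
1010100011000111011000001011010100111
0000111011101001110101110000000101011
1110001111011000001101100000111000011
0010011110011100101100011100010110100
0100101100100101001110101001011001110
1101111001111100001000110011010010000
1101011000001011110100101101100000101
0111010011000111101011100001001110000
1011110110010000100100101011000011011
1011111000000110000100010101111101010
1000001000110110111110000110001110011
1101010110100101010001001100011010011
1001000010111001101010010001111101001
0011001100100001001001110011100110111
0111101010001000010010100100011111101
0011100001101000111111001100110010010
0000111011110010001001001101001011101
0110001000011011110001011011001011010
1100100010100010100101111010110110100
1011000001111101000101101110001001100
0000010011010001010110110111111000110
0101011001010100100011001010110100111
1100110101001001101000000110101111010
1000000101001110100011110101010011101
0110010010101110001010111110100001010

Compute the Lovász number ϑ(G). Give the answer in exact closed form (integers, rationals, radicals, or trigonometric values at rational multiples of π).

N(291) = {595, 808, 192, 333, 865, 508, 112, 199, 986, 612, 373, 618, 710, 579, 796, 285, 563, 456}, |N(291)| = 18.
deg(333) = 18; N(333) = {595, 192, 291, 540, 784, 462, 243, 194, 508, 525, 199, 373, 618, 810, 300, 579, 340, 563}.
deg(462) = 18; N(462) = {281, 333, 540, 784, 529, 194, 508, 148, 112, 612, 373, 710, 704, 810, 579, 340, 796, 456}.
Vertex 194 has 18 neighbors: 595, 192, 333, 462, 529, 508, 148, 112, 199, 986, 704, 810, 300, 678, 187, 563, 391, 456.
18-regular, N=37; Paley(37): SR with (k,λ,μ)=(18,8,9).
A has 3 distinct eigenvalues ≈ [18.0, 2.541381, -3.541381].
−37·(-sqrt(37)/2 - 1/2) / ((18)−(-sqrt(37)/2 - 1/2)) = sqrt(37) = ϑ(G).
≈ 6.082763 (to 6 d.p.).

sqrt(37)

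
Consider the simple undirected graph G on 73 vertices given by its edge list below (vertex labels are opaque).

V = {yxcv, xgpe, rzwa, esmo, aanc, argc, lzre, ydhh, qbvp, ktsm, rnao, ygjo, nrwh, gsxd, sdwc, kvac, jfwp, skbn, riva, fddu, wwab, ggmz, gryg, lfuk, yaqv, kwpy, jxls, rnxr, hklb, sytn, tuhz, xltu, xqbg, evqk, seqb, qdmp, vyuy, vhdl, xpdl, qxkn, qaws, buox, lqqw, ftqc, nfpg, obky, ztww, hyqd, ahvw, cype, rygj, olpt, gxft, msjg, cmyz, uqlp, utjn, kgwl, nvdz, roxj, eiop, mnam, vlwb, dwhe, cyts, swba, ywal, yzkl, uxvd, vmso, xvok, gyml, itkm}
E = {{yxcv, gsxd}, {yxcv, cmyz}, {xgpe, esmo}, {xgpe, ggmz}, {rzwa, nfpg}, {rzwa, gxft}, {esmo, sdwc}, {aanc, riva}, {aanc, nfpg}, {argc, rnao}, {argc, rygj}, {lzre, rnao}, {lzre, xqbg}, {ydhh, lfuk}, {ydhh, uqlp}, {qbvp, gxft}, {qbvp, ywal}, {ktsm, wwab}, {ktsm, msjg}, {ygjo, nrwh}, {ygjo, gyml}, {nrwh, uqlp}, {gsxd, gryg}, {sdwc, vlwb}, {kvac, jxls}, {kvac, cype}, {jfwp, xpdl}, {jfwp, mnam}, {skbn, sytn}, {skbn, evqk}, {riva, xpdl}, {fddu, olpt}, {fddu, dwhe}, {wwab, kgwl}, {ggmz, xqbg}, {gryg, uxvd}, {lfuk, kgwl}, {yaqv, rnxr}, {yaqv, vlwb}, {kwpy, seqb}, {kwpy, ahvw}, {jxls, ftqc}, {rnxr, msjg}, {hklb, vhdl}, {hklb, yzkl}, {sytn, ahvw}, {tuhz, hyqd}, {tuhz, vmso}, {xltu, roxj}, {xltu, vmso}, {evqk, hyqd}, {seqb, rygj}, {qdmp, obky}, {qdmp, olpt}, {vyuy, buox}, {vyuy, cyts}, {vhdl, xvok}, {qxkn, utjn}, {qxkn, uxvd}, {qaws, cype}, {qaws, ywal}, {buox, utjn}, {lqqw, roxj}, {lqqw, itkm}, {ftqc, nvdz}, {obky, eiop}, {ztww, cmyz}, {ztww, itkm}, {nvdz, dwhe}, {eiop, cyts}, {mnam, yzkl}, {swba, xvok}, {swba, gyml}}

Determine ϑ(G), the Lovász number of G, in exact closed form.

N(gyml) = {ygjo, swba}, |N(gyml)| = 2.
Vertex fddu has 2 neighbors: olpt, dwhe.
deg(olpt) = 2; N(olpt) = {fddu, qdmp}.
N(qaws) = {cype, ywal}, |N(qaws)| = 2.
G on 73 vertices is 2-regular; this is C_{73}, the 73-cycle.
A has 37 distinct eigenvalues ≈ [2.0, 1.993, 1.97, 1.934, 1.883, 1.818, 1.739, 1.648, 1.544, 1.429, 1.304, 1.169, 1.025, 0.873, 0.715, 0.552, 0.385, 0.215, 0.043, -0.129, -0.3, -0.469, -0.634, -0.795, -0.95, -1.098, -1.237, -1.368, -1.488, -1.598, -1.695, -1.78, -1.852, -1.91, -1.954, -1.983, -1.998].
λ_max=2, λ_min=-2*cos(pi/73); ϑ = −73·λ_min/(λ_max−λ_min) = 73*cos(pi/73)/(cos(pi/73) + 1).
≈ 36.483094774 (to 9 d.p.).
α=36, χ(Ḡ)=37; ϑ=73*cos(pi/73)/(cos(pi/73) + 1) lies between (both strict).

73*cos(pi/73)/(cos(pi/73) + 1)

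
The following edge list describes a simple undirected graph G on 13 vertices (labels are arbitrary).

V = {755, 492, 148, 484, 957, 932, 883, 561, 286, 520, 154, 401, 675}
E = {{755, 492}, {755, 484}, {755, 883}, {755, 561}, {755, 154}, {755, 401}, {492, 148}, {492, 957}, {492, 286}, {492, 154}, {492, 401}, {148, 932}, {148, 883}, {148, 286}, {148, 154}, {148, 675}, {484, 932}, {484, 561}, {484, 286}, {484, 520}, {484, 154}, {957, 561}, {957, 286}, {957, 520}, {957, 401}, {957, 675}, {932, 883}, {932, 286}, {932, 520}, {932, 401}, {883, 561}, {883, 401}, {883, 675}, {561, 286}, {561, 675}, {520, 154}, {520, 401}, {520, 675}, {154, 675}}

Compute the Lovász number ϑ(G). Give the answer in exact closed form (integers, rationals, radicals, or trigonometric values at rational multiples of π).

deg(755) = 6; N(755) = {492, 484, 883, 561, 154, 401}.
Vertex 520 has 6 neighbors: 484, 957, 932, 154, 401, 675.
N(286) = {492, 148, 484, 957, 932, 561}, |N(286)| = 6.
Vertex 484 has 6 neighbors: 755, 932, 561, 286, 520, 154.
Every vertex has degree 6 (N=13); Paley(13): SR with (k,λ,μ)=(6,2,3).
A has 3 distinct eigenvalues ≈ [6.0, 1.303, -2.303].
With N=13: ϑ(G) = 13·(-(-sqrt(13)/2 - 1/2))/(6−(-sqrt(13)/2 - 1/2)) = sqrt(13).
Numerically 3.60555.

sqrt(13)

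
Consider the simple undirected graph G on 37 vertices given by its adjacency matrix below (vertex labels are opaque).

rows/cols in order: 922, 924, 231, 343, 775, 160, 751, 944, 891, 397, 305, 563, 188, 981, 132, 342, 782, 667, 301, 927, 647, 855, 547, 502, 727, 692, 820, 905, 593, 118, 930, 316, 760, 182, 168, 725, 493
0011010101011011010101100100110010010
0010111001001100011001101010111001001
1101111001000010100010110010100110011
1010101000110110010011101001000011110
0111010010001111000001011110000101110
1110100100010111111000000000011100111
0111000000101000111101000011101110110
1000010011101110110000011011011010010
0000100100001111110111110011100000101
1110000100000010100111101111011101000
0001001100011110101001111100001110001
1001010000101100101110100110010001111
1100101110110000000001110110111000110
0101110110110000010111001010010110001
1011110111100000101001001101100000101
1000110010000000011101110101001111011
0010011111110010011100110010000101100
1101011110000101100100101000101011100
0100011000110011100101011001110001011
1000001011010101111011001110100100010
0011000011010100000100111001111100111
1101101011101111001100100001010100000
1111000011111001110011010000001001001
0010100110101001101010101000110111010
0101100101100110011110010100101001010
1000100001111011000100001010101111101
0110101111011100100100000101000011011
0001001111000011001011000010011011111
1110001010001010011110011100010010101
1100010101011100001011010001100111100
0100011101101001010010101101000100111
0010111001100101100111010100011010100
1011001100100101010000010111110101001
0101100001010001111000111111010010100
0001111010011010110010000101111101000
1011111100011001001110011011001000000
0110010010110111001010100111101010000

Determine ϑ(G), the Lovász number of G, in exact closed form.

Vertex 305 has 18 neighbors: 343, 751, 944, 563, 188, 981, 132, 782, 301, 855, 547, 502, 727, 692, 930, 316, 760, 493.
deg(905) = 18; N(905) = {343, 751, 944, 891, 397, 132, 342, 301, 647, 855, 820, 118, 930, 760, 182, 168, 725, 493}.
Vertex 502 has 18 neighbors: 231, 775, 944, 891, 305, 188, 342, 782, 301, 647, 547, 727, 593, 118, 316, 760, 182, 725.
deg(927) = 18; N(927) = {922, 751, 891, 397, 563, 981, 342, 782, 667, 301, 647, 855, 727, 692, 820, 593, 316, 725}.
deg(v) = 18 for all v (|V|=37); strongly regular (37,18,8,9).
Distinct eigenvalues (to 6 d.p.): [18.0, 2.541381, -3.541381].
With N=37: ϑ(G) = 37·(-(-sqrt(37)/2 - 1/2))/(18−(-sqrt(37)/2 - 1/2)) = sqrt(37).
ϑ(G) ≈ 6.082762530.

sqrt(37)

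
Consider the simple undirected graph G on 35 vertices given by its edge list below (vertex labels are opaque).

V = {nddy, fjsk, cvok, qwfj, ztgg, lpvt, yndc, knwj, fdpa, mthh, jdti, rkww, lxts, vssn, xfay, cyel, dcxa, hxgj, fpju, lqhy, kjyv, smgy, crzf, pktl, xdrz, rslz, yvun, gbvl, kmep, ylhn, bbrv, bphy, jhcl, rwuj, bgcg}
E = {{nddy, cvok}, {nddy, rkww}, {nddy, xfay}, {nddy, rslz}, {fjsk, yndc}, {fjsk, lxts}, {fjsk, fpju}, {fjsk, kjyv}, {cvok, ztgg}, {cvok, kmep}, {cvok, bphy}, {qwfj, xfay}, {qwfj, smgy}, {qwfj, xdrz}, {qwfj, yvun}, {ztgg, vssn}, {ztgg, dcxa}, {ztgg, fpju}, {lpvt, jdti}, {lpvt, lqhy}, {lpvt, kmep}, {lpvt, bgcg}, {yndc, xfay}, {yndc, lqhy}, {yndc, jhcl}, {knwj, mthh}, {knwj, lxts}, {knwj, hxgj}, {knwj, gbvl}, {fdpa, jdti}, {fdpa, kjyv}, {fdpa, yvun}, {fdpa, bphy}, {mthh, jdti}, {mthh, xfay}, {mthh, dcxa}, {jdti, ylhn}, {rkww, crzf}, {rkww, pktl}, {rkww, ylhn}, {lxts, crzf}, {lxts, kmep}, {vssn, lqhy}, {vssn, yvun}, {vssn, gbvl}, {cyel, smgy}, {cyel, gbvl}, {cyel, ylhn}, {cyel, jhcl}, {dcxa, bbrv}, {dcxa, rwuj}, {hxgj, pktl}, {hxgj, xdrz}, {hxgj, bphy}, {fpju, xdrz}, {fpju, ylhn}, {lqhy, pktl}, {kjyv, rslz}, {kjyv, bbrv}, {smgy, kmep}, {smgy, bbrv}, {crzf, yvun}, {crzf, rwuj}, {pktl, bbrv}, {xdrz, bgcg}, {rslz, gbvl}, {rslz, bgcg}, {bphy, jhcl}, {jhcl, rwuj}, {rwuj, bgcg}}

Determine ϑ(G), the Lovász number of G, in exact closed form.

15

Vertex xdrz has 4 neighbors: qwfj, hxgj, fpju, bgcg.
deg(cyel) = 4; N(cyel) = {smgy, gbvl, ylhn, jhcl}.
N(jdti) = {lpvt, fdpa, mthh, ylhn}, |N(jdti)| = 4.
Vertex yndc has 4 neighbors: fjsk, xfay, lqhy, jhcl.
4-regular, N=35; Kneser K(7,3) on C(7,3)=35 vertices.
spec(A) ≈ [4.0, 2.0, -1.0, -3.0] (distinct, 5 d.p.).
−35·(-3) / ((4)−(-3)) = 15 = ϑ(G).
≈ 15.0000 (to 4 d.p.).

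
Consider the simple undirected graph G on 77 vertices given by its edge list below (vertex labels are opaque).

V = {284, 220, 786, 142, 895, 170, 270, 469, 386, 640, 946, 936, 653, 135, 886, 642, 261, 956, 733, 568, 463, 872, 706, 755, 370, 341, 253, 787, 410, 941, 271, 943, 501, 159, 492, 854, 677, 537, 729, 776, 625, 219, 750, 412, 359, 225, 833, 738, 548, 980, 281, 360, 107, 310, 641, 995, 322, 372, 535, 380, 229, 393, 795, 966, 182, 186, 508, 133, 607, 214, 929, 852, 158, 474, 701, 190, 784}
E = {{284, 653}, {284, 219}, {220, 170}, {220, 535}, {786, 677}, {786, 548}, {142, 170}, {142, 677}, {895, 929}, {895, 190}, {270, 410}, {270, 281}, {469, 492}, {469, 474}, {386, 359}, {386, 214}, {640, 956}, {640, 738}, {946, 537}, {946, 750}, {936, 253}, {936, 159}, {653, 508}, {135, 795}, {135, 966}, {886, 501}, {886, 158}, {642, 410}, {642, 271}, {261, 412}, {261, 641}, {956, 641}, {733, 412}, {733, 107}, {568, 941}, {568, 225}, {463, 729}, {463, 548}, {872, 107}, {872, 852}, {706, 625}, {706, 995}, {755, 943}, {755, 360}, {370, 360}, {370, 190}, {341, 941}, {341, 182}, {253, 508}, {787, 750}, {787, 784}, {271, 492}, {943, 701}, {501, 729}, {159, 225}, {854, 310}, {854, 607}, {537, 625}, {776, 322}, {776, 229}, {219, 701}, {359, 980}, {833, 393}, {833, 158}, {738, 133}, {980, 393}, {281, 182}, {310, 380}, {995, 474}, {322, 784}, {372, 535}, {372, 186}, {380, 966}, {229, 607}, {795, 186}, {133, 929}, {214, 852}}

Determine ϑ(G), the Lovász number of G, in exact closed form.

Vertex 412 has 2 neighbors: 261, 733.
Vertex 393 has 2 neighbors: 833, 980.
N(854) = {310, 607}, |N(854)| = 2.
N(943) = {755, 701}, |N(943)| = 2.
2-regular, N=77; the odd cycle C_{77}.
A has 39 distinct eigenvalues ≈ [2.0, 1.9933, 1.9734, 1.9404, 1.8944, 1.8358, 1.765, 1.6825, 1.5888, 1.4845, 1.3703, 1.247, 1.1154, 0.9764, 0.8308, 0.6798, 0.5242, 0.3651, 0.2036, 0.0408, -0.1223, -0.2846, -0.445, -0.6025, -0.7559, -0.9043, -1.0467, -1.1822, -1.3097, -1.4286, -1.5379, -1.637, -1.7252, -1.8019, -1.8667, -1.919, -1.9585, -1.985, -1.9983].
ϑ = −N·λ_min/(λ_max−λ_min) = −77·(-2*cos(pi/77))/(2−(-2*cos(pi/77))) = 77*cos(pi/77)/(cos(pi/77) + 1).
ϑ(G) ≈ 38.4839735.
Check 38 ≤ 77*cos(pi/77)/(cos(pi/77) + 1) ≤ 39: both strict.

77*cos(pi/77)/(cos(pi/77) + 1)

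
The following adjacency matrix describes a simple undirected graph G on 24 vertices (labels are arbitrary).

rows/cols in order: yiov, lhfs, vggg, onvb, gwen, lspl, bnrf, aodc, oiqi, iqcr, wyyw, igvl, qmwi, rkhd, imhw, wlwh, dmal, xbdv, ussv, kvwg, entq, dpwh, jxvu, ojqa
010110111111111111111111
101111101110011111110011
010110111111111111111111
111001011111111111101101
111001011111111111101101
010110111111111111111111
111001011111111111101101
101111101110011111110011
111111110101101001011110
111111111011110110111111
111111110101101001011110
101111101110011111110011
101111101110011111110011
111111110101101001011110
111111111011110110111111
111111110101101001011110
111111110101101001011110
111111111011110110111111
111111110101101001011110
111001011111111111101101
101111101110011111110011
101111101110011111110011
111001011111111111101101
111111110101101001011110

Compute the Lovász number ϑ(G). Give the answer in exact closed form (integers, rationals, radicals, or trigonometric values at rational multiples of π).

Vertex bnrf has 19 neighbors: yiov, lhfs, vggg, lspl, aodc, oiqi, iqcr, wyyw, igvl, qmwi, rkhd, imhw, wlwh, dmal, xbdv, ussv, entq, dpwh, ojqa.
deg(ussv) = 17; N(ussv) = {yiov, lhfs, vggg, onvb, gwen, lspl, bnrf, aodc, iqcr, igvl, qmwi, imhw, xbdv, kvwg, entq, dpwh, jxvu}.
deg(gwen) = 19; N(gwen) = {yiov, lhfs, vggg, lspl, aodc, oiqi, iqcr, wyyw, igvl, qmwi, rkhd, imhw, wlwh, dmal, xbdv, ussv, entq, dpwh, ojqa}.
deg(dpwh) = 18; N(dpwh) = {yiov, vggg, onvb, gwen, lspl, bnrf, oiqi, iqcr, wyyw, rkhd, imhw, wlwh, dmal, xbdv, ussv, kvwg, jxvu, ojqa}.
Complete multipartite on [7, 6, 5, 3, 3]: sandwich collapses at ϑ=7.
= 7.00000000… (decimal).
Lovász sandwich 7 ≤ 7 ≤ 7: collapsed.

7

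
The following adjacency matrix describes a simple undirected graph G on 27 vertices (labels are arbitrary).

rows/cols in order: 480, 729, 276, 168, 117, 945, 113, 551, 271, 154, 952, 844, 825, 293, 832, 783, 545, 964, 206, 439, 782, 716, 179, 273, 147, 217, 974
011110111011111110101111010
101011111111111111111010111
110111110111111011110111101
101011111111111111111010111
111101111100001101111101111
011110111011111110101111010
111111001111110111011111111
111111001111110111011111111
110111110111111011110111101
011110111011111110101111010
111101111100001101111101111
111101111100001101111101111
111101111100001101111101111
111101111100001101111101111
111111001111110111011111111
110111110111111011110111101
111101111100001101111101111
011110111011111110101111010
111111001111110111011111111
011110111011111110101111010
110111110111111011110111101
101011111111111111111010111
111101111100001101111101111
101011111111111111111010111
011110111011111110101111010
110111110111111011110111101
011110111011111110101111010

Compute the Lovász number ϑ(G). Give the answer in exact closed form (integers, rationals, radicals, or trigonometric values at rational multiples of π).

7

Vertex 964 has 20 neighbors: 729, 276, 168, 117, 113, 551, 271, 952, 844, 825, 293, 832, 783, 545, 206, 782, 716, 179, 273, 217.
N(117) = {480, 729, 276, 168, 945, 113, 551, 271, 154, 832, 783, 964, 206, 439, 782, 716, 273, 147, 217, 974}, |N(117)| = 20.
Vertex 952 has 20 neighbors: 480, 729, 276, 168, 945, 113, 551, 271, 154, 832, 783, 964, 206, 439, 782, 716, 273, 147, 217, 974.
Vertex 480 has 20 neighbors: 729, 276, 168, 117, 113, 551, 271, 952, 844, 825, 293, 832, 783, 545, 206, 782, 716, 179, 273, 217.
G = K_{7,7,5,4,4}: α = 7 = χ(Ḡ), so ϑ = 7.
Numerically 7.00000000.
Check 7 ≤ 7 ≤ 7: collapsed.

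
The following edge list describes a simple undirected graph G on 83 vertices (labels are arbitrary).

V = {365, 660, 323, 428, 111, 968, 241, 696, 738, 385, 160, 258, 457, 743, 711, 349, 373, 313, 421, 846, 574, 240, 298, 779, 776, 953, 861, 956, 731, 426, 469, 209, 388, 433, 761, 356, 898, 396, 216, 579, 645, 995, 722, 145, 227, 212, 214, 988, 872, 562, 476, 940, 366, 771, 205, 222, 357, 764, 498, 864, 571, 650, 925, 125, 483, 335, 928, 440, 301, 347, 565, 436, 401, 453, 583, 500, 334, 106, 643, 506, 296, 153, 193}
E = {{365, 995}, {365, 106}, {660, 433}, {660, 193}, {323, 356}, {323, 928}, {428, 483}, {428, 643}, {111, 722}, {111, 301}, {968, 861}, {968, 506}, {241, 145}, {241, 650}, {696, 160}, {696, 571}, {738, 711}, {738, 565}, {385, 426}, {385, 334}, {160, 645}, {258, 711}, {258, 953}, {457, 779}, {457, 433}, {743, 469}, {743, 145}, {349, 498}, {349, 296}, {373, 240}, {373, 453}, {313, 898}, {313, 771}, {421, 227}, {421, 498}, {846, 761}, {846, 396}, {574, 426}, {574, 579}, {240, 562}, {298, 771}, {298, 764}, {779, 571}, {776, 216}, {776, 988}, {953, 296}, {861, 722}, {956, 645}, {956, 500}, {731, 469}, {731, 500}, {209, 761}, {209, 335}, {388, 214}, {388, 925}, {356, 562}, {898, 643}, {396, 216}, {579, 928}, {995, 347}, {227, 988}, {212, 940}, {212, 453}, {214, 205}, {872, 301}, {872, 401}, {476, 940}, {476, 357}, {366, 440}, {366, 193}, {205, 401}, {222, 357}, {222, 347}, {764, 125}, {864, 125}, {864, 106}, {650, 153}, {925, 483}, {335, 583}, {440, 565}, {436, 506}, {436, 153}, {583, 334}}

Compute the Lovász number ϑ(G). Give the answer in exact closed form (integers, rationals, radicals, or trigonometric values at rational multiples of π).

N(743) = {469, 145}, |N(743)| = 2.
N(222) = {357, 347}, |N(222)| = 2.
Vertex 861 has 2 neighbors: 968, 722.
N(216) = {776, 396}, |N(216)| = 2.
deg(v) = 2 for all v (|V|=83); the odd cycle C_{83}.
spec(A) ≈ [2.0, 1.994272, 1.977121, 1.948645, 1.909008, 1.858436, 1.797219, 1.725708, 1.644312, 1.553498, 1.453785, 1.345745, 1.229997, 1.107203, 0.978068, 0.84333, 0.703762, 0.560163, 0.413355, 0.264179, 0.113491, -0.037848, -0.18897, -0.33901, -0.487108, -0.632415, -0.774101, -0.911352, -1.043383, -1.169438, -1.288794, -1.400768, -1.504719, -1.600051, -1.686218, -1.762726, -1.829138, -1.885072, -1.930209, -1.96429, -1.98712, -1.998568] (distinct, 6 d.p.).
With N=83: ϑ(G) = 83·(-(-1)*2*cos(pi/83))/(2−(-2*cos(pi/83))) = 83*cos(pi/83)/(cos(pi/83) + 1).
ϑ(G) ≈ 41.4851.
Lovász sandwich 41 ≤ 83*cos(pi/83)/(cos(pi/83) + 1) ≤ 42: both strict.

83*cos(pi/83)/(cos(pi/83) + 1)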